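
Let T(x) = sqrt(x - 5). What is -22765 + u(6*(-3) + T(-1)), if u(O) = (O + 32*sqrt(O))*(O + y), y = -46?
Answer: -21619 - 2048*sqrt(-18 + I*sqrt(6)) - 82*I*sqrt(6) + 32*I*sqrt(6)*sqrt(-18 + I*sqrt(6)) ≈ -22542.0 - 8887.2*I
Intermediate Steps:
T(x) = sqrt(-5 + x)
u(O) = (-46 + O)*(O + 32*sqrt(O)) (u(O) = (O + 32*sqrt(O))*(O - 46) = (O + 32*sqrt(O))*(-46 + O) = (-46 + O)*(O + 32*sqrt(O)))
-22765 + u(6*(-3) + T(-1)) = -22765 + ((6*(-3) + sqrt(-5 - 1))**2 - 1472*sqrt(6*(-3) + sqrt(-5 - 1)) - 46*(6*(-3) + sqrt(-5 - 1)) + 32*(6*(-3) + sqrt(-5 - 1))**(3/2)) = -22765 + ((-18 + sqrt(-6))**2 - 1472*sqrt(-18 + sqrt(-6)) - 46*(-18 + sqrt(-6)) + 32*(-18 + sqrt(-6))**(3/2)) = -22765 + ((-18 + I*sqrt(6))**2 - 1472*sqrt(-18 + I*sqrt(6)) - 46*(-18 + I*sqrt(6)) + 32*(-18 + I*sqrt(6))**(3/2)) = -22765 + ((-18 + I*sqrt(6))**2 - 1472*sqrt(-18 + I*sqrt(6)) + (828 - 46*I*sqrt(6)) + 32*(-18 + I*sqrt(6))**(3/2)) = -22765 + (828 + (-18 + I*sqrt(6))**2 - 1472*sqrt(-18 + I*sqrt(6)) + 32*(-18 + I*sqrt(6))**(3/2) - 46*I*sqrt(6)) = -21937 + (-18 + I*sqrt(6))**2 - 1472*sqrt(-18 + I*sqrt(6)) + 32*(-18 + I*sqrt(6))**(3/2) - 46*I*sqrt(6)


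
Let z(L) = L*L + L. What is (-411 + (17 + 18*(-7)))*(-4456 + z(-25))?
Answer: 2005120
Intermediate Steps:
z(L) = L + L**2 (z(L) = L**2 + L = L + L**2)
(-411 + (17 + 18*(-7)))*(-4456 + z(-25)) = (-411 + (17 + 18*(-7)))*(-4456 - 25*(1 - 25)) = (-411 + (17 - 126))*(-4456 - 25*(-24)) = (-411 - 109)*(-4456 + 600) = -520*(-3856) = 2005120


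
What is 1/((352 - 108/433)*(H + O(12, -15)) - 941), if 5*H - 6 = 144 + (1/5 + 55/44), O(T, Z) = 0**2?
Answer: 10825/105148908 ≈ 0.00010295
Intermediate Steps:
O(T, Z) = 0
H = 3029/100 (H = 6/5 + (144 + (1/5 + 55/44))/5 = 6/5 + (144 + (1*(1/5) + 55*(1/44)))/5 = 6/5 + (144 + (1/5 + 5/4))/5 = 6/5 + (144 + 29/20)/5 = 6/5 + (1/5)*(2909/20) = 6/5 + 2909/100 = 3029/100 ≈ 30.290)
1/((352 - 108/433)*(H + O(12, -15)) - 941) = 1/((352 - 108/433)*(3029/100 + 0) - 941) = 1/((352 - 108*1/433)*(3029/100) - 941) = 1/((352 - 108/433)*(3029/100) - 941) = 1/((152308/433)*(3029/100) - 941) = 1/(115335233/10825 - 941) = 1/(105148908/10825) = 10825/105148908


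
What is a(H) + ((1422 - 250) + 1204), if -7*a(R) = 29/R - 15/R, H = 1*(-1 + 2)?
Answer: 2374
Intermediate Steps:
H = 1 (H = 1*1 = 1)
a(R) = -2/R (a(R) = -(29/R - 15/R)/7 = -2/R)
a(H) + ((1422 - 250) + 1204) = -2/1 + ((1422 - 250) + 1204) = -2*1 + (1172 + 1204) = -2 + 2376 = 2374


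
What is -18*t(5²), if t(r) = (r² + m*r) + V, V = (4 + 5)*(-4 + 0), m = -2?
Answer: -9702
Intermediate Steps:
V = -36 (V = 9*(-4) = -36)
t(r) = -36 + r² - 2*r (t(r) = (r² - 2*r) - 36 = -36 + r² - 2*r)
-18*t(5²) = -18*(-36 + (5²)² - 2*5²) = -18*(-36 + 25² - 2*25) = -18*(-36 + 625 - 50) = -18*539 = -9702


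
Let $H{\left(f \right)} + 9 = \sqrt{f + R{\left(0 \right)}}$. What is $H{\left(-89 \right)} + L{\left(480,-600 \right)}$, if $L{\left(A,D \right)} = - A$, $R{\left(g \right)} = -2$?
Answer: $-489 + i \sqrt{91} \approx -489.0 + 9.5394 i$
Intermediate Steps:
$H{\left(f \right)} = -9 + \sqrt{-2 + f}$ ($H{\left(f \right)} = -9 + \sqrt{f - 2} = -9 + \sqrt{-2 + f}$)
$H{\left(-89 \right)} + L{\left(480,-600 \right)} = \left(-9 + \sqrt{-2 - 89}\right) - 480 = \left(-9 + \sqrt{-91}\right) - 480 = \left(-9 + i \sqrt{91}\right) - 480 = -489 + i \sqrt{91}$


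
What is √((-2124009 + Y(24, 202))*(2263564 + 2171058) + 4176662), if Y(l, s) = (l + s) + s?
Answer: 4*I*√588579677795 ≈ 3.0688e+6*I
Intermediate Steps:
Y(l, s) = l + 2*s
√((-2124009 + Y(24, 202))*(2263564 + 2171058) + 4176662) = √((-2124009 + (24 + 2*202))*(2263564 + 2171058) + 4176662) = √((-2124009 + (24 + 404))*4434622 + 4176662) = √((-2124009 + 428)*4434622 + 4176662) = √(-2123581*4434622 + 4176662) = √(-9417279021382 + 4176662) = √(-9417274844720) = 4*I*√588579677795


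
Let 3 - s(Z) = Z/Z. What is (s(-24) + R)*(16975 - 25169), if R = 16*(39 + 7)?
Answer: -6047172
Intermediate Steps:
R = 736 (R = 16*46 = 736)
s(Z) = 2 (s(Z) = 3 - Z/Z = 3 - 1*1 = 3 - 1 = 2)
(s(-24) + R)*(16975 - 25169) = (2 + 736)*(16975 - 25169) = 738*(-8194) = -6047172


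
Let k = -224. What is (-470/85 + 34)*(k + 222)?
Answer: -968/17 ≈ -56.941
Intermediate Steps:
(-470/85 + 34)*(k + 222) = (-470/85 + 34)*(-224 + 222) = (-470*1/85 + 34)*(-2) = (-94/17 + 34)*(-2) = (484/17)*(-2) = -968/17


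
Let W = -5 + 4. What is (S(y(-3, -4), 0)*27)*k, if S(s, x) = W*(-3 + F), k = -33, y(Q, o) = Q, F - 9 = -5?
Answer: 891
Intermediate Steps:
F = 4 (F = 9 - 5 = 4)
W = -1
S(s, x) = -1 (S(s, x) = -(-3 + 4) = -1*1 = -1)
(S(y(-3, -4), 0)*27)*k = -1*27*(-33) = -27*(-33) = 891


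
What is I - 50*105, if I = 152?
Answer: -5098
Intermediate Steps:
I - 50*105 = 152 - 50*105 = 152 - 5250 = -5098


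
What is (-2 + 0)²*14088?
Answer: 56352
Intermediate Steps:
(-2 + 0)²*14088 = (-2)²*14088 = 4*14088 = 56352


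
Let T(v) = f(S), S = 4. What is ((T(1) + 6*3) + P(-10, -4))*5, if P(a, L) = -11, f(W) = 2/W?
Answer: 75/2 ≈ 37.500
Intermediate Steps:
T(v) = 1/2 (T(v) = 2/4 = 2*(1/4) = 1/2)
((T(1) + 6*3) + P(-10, -4))*5 = ((1/2 + 6*3) - 11)*5 = ((1/2 + 18) - 11)*5 = (37/2 - 11)*5 = (15/2)*5 = 75/2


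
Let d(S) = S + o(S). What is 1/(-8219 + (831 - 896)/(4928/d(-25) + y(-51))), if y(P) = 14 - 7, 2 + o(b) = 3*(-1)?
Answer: -2359/19387646 ≈ -0.00012168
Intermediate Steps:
o(b) = -5 (o(b) = -2 + 3*(-1) = -2 - 3 = -5)
d(S) = -5 + S (d(S) = S - 5 = -5 + S)
y(P) = 7
1/(-8219 + (831 - 896)/(4928/d(-25) + y(-51))) = 1/(-8219 + (831 - 896)/(4928/(-5 - 25) + 7)) = 1/(-8219 - 65/(4928/(-30) + 7)) = 1/(-8219 - 65/(4928*(-1/30) + 7)) = 1/(-8219 - 65/(-2464/15 + 7)) = 1/(-8219 - 65/(-2359/15)) = 1/(-8219 - 65*(-15/2359)) = 1/(-8219 + 975/2359) = 1/(-19387646/2359) = -2359/19387646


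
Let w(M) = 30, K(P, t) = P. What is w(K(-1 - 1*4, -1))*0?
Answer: 0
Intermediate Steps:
w(K(-1 - 1*4, -1))*0 = 30*0 = 0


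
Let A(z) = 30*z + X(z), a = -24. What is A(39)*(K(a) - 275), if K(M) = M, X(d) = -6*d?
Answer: -279864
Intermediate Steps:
A(z) = 24*z (A(z) = 30*z - 6*z = 24*z)
A(39)*(K(a) - 275) = (24*39)*(-24 - 275) = 936*(-299) = -279864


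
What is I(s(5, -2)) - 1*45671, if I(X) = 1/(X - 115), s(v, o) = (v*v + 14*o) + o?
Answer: -5480521/120 ≈ -45671.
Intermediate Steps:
s(v, o) = v² + 15*o (s(v, o) = (v² + 14*o) + o = v² + 15*o)
I(X) = 1/(-115 + X)
I(s(5, -2)) - 1*45671 = 1/(-115 + (5² + 15*(-2))) - 1*45671 = 1/(-115 + (25 - 30)) - 45671 = 1/(-115 - 5) - 45671 = 1/(-120) - 45671 = -1/120 - 45671 = -5480521/120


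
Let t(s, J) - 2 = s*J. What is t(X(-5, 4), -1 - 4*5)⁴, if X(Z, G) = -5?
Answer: 131079601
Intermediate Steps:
t(s, J) = 2 + J*s (t(s, J) = 2 + s*J = 2 + J*s)
t(X(-5, 4), -1 - 4*5)⁴ = (2 + (-1 - 4*5)*(-5))⁴ = (2 + (-1 - 20)*(-5))⁴ = (2 - 21*(-5))⁴ = (2 + 105)⁴ = 107⁴ = 131079601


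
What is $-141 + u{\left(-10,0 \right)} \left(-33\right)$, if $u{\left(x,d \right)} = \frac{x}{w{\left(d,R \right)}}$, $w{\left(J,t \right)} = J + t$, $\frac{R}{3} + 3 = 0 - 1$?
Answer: $- \frac{337}{2} \approx -168.5$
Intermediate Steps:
$R = -12$ ($R = -9 + 3 \left(0 - 1\right) = -9 + 3 \left(-1\right) = -9 - 3 = -12$)
$u{\left(x,d \right)} = \frac{x}{-12 + d}$ ($u{\left(x,d \right)} = \frac{x}{d - 12} = \frac{x}{-12 + d}$)
$-141 + u{\left(-10,0 \right)} \left(-33\right) = -141 + - \frac{10}{-12 + 0} \left(-33\right) = -141 + - \frac{10}{-12} \left(-33\right) = -141 + \left(-10\right) \left(- \frac{1}{12}\right) \left(-33\right) = -141 + \frac{5}{6} \left(-33\right) = -141 - \frac{55}{2} = - \frac{337}{2}$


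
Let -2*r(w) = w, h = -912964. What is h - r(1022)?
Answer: -912453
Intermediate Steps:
r(w) = -w/2
h - r(1022) = -912964 - (-1)*1022/2 = -912964 - 1*(-511) = -912964 + 511 = -912453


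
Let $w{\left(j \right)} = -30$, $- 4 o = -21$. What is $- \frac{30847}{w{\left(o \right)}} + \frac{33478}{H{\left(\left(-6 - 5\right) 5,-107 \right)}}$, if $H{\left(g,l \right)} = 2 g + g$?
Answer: $\frac{90787}{110} \approx 825.34$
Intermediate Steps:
$o = \frac{21}{4}$ ($o = \left(- \frac{1}{4}\right) \left(-21\right) = \frac{21}{4} \approx 5.25$)
$H{\left(g,l \right)} = 3 g$
$- \frac{30847}{w{\left(o \right)}} + \frac{33478}{H{\left(\left(-6 - 5\right) 5,-107 \right)}} = - \frac{30847}{-30} + \frac{33478}{3 \left(-6 - 5\right) 5} = \left(-30847\right) \left(- \frac{1}{30}\right) + \frac{33478}{3 \left(\left(-11\right) 5\right)} = \frac{30847}{30} + \frac{33478}{3 \left(-55\right)} = \frac{30847}{30} + \frac{33478}{-165} = \frac{30847}{30} + 33478 \left(- \frac{1}{165}\right) = \frac{30847}{30} - \frac{33478}{165} = \frac{90787}{110}$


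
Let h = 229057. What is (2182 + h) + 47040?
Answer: 278279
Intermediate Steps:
(2182 + h) + 47040 = (2182 + 229057) + 47040 = 231239 + 47040 = 278279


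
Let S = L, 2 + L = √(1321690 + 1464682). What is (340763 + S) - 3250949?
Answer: -2910188 + 2*√696593 ≈ -2.9085e+6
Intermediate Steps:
L = -2 + 2*√696593 (L = -2 + √(1321690 + 1464682) = -2 + √2786372 = -2 + 2*√696593 ≈ 1667.2)
S = -2 + 2*√696593 ≈ 1667.2
(340763 + S) - 3250949 = (340763 + (-2 + 2*√696593)) - 3250949 = (340761 + 2*√696593) - 3250949 = -2910188 + 2*√696593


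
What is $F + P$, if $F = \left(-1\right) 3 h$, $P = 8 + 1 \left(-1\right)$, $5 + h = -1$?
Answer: $25$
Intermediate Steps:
$h = -6$ ($h = -5 - 1 = -6$)
$P = 7$ ($P = 8 - 1 = 7$)
$F = 18$ ($F = \left(-1\right) 3 \left(-6\right) = \left(-3\right) \left(-6\right) = 18$)
$F + P = 18 + 7 = 25$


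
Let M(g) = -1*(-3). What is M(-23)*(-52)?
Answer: -156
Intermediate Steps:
M(g) = 3
M(-23)*(-52) = 3*(-52) = -156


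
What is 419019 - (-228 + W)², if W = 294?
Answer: 414663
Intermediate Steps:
419019 - (-228 + W)² = 419019 - (-228 + 294)² = 419019 - 1*66² = 419019 - 1*4356 = 419019 - 4356 = 414663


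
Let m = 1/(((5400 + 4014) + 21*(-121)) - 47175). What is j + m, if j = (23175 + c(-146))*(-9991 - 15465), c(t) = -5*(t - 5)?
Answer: -24550450148161/40302 ≈ -6.0916e+8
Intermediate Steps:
c(t) = 25 - 5*t (c(t) = -5*(-5 + t) = 25 - 5*t)
m = -1/40302 (m = 1/((9414 - 2541) - 47175) = 1/(6873 - 47175) = 1/(-40302) = -1/40302 ≈ -2.4813e-5)
j = -609162080 (j = (23175 + (25 - 5*(-146)))*(-9991 - 15465) = (23175 + (25 + 730))*(-25456) = (23175 + 755)*(-25456) = 23930*(-25456) = -609162080)
j + m = -609162080 - 1/40302 = -24550450148161/40302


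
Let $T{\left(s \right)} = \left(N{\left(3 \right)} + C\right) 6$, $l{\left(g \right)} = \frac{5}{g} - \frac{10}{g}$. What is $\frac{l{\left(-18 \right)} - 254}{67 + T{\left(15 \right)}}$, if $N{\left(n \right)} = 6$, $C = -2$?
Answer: $- \frac{4567}{1638} \approx -2.7882$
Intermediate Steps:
$l{\left(g \right)} = - \frac{5}{g}$
$T{\left(s \right)} = 24$ ($T{\left(s \right)} = \left(6 - 2\right) 6 = 4 \cdot 6 = 24$)
$\frac{l{\left(-18 \right)} - 254}{67 + T{\left(15 \right)}} = \frac{- \frac{5}{-18} - 254}{67 + 24} = \frac{\left(-5\right) \left(- \frac{1}{18}\right) - 254}{91} = \left(\frac{5}{18} - 254\right) \frac{1}{91} = \left(- \frac{4567}{18}\right) \frac{1}{91} = - \frac{4567}{1638}$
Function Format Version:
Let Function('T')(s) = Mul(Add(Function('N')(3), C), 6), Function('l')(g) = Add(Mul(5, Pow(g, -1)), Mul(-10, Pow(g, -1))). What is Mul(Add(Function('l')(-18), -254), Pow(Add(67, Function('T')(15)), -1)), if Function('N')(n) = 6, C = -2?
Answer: Rational(-4567, 1638) ≈ -2.7882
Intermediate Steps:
Function('l')(g) = Mul(-5, Pow(g, -1))
Function('T')(s) = 24 (Function('T')(s) = Mul(Add(6, -2), 6) = Mul(4, 6) = 24)
Mul(Add(Function('l')(-18), -254), Pow(Add(67, Function('T')(15)), -1)) = Mul(Add(Mul(-5, Pow(-18, -1)), -254), Pow(Add(67, 24), -1)) = Mul(Add(Mul(-5, Rational(-1, 18)), -254), Pow(91, -1)) = Mul(Add(Rational(5, 18), -254), Rational(1, 91)) = Mul(Rational(-4567, 18), Rational(1, 91)) = Rational(-4567, 1638)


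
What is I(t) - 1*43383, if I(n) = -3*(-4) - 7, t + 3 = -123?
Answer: -43378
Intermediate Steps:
t = -126 (t = -3 - 123 = -126)
I(n) = 5 (I(n) = 12 - 7 = 5)
I(t) - 1*43383 = 5 - 1*43383 = 5 - 43383 = -43378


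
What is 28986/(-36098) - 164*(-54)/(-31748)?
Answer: -154991427/143254913 ≈ -1.0819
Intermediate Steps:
28986/(-36098) - 164*(-54)/(-31748) = 28986*(-1/36098) + 8856*(-1/31748) = -14493/18049 - 2214/7937 = -154991427/143254913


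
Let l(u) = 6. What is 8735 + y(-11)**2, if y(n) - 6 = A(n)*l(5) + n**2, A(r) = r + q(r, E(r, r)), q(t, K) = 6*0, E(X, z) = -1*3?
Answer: 12456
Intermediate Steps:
E(X, z) = -3
q(t, K) = 0
A(r) = r (A(r) = r + 0 = r)
y(n) = 6 + n**2 + 6*n (y(n) = 6 + (n*6 + n**2) = 6 + (6*n + n**2) = 6 + (n**2 + 6*n) = 6 + n**2 + 6*n)
8735 + y(-11)**2 = 8735 + (6 + (-11)**2 + 6*(-11))**2 = 8735 + (6 + 121 - 66)**2 = 8735 + 61**2 = 8735 + 3721 = 12456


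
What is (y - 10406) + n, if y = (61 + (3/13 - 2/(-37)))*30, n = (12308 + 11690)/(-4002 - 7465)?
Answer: -47266430820/5515627 ≈ -8569.5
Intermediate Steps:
n = -23998/11467 (n = 23998/(-11467) = 23998*(-1/11467) = -23998/11467 ≈ -2.0928)
y = 884340/481 (y = (61 + (3*(1/13) - 2*(-1/37)))*30 = (61 + (3/13 + 2/37))*30 = (61 + 137/481)*30 = (29478/481)*30 = 884340/481 ≈ 1838.5)
(y - 10406) + n = (884340/481 - 10406) - 23998/11467 = -4120946/481 - 23998/11467 = -47266430820/5515627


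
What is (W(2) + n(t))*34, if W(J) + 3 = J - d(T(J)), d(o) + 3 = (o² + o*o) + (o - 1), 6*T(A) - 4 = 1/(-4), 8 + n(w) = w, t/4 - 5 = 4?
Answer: 16099/16 ≈ 1006.2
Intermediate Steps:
t = 36 (t = 20 + 4*4 = 20 + 16 = 36)
n(w) = -8 + w
T(A) = 5/8 (T(A) = ⅔ + (⅙)/(-4) = ⅔ + (⅙)*(-¼) = ⅔ - 1/24 = 5/8)
d(o) = -4 + o + 2*o² (d(o) = -3 + ((o² + o*o) + (o - 1)) = -3 + ((o² + o²) + (-1 + o)) = -3 + (2*o² + (-1 + o)) = -3 + (-1 + o + 2*o²) = -4 + o + 2*o²)
W(J) = -13/32 + J (W(J) = -3 + (J - (-4 + 5/8 + 2*(5/8)²)) = -3 + (J - (-4 + 5/8 + 2*(25/64))) = -3 + (J - (-4 + 5/8 + 25/32)) = -3 + (J - 1*(-83/32)) = -3 + (J + 83/32) = -3 + (83/32 + J) = -13/32 + J)
(W(2) + n(t))*34 = ((-13/32 + 2) + (-8 + 36))*34 = (51/32 + 28)*34 = (947/32)*34 = 16099/16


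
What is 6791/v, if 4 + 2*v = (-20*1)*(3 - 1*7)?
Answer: 6791/38 ≈ 178.71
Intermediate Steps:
v = 38 (v = -2 + ((-20*1)*(3 - 1*7))/2 = -2 + (-20*(3 - 7))/2 = -2 + (-20*(-4))/2 = -2 + (½)*80 = -2 + 40 = 38)
6791/v = 6791/38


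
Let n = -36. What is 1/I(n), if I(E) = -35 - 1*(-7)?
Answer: -1/28 ≈ -0.035714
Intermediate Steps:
I(E) = -28 (I(E) = -35 + 7 = -28)
1/I(n) = 1/(-28) = -1/28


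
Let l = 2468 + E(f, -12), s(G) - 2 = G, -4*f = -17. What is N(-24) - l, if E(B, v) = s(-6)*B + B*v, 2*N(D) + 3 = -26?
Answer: -4829/2 ≈ -2414.5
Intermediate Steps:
f = 17/4 (f = -1/4*(-17) = 17/4 ≈ 4.2500)
s(G) = 2 + G
N(D) = -29/2 (N(D) = -3/2 + (1/2)*(-26) = -3/2 - 13 = -29/2)
E(B, v) = -4*B + B*v (E(B, v) = (2 - 6)*B + B*v = -4*B + B*v)
l = 2400 (l = 2468 + 17*(-4 - 12)/4 = 2468 + (17/4)*(-16) = 2468 - 68 = 2400)
N(-24) - l = -29/2 - 1*2400 = -29/2 - 2400 = -4829/2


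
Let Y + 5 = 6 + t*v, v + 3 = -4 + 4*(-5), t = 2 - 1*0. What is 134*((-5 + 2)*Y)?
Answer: 21306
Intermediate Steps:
t = 2 (t = 2 + 0 = 2)
v = -27 (v = -3 + (-4 + 4*(-5)) = -3 + (-4 - 20) = -3 - 24 = -27)
Y = -53 (Y = -5 + (6 + 2*(-27)) = -5 + (6 - 54) = -5 - 48 = -53)
134*((-5 + 2)*Y) = 134*((-5 + 2)*(-53)) = 134*(-3*(-53)) = 134*159 = 21306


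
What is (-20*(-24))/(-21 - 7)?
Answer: -120/7 ≈ -17.143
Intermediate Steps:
(-20*(-24))/(-21 - 7) = 480/(-28) = 480*(-1/28) = -120/7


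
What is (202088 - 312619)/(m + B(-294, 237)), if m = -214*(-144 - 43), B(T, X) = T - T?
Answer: -1033/374 ≈ -2.7620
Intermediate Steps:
B(T, X) = 0
m = 40018 (m = -214*(-187) = 40018)
(202088 - 312619)/(m + B(-294, 237)) = (202088 - 312619)/(40018 + 0) = -110531/40018 = -110531*1/40018 = -1033/374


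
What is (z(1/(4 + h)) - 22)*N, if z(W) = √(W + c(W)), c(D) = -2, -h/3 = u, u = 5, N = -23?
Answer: 506 - 23*I*√253/11 ≈ 506.0 - 33.258*I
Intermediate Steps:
h = -15 (h = -3*5 = -15)
z(W) = √(-2 + W) (z(W) = √(W - 2) = √(-2 + W))
(z(1/(4 + h)) - 22)*N = (√(-2 + 1/(4 - 15)) - 22)*(-23) = (√(-2 + 1/(-11)) - 22)*(-23) = (√(-2 - 1/11) - 22)*(-23) = (√(-23/11) - 22)*(-23) = (I*√253/11 - 22)*(-23) = (-22 + I*√253/11)*(-23) = 506 - 23*I*√253/11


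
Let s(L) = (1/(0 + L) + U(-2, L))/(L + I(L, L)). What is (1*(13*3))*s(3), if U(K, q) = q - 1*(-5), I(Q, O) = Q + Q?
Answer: 325/9 ≈ 36.111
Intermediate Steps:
I(Q, O) = 2*Q
U(K, q) = 5 + q (U(K, q) = q + 5 = 5 + q)
s(L) = (5 + L + 1/L)/(3*L) (s(L) = (1/(0 + L) + (5 + L))/(L + 2*L) = (1/L + (5 + L))/((3*L)) = (5 + L + 1/L)*(1/(3*L)) = (5 + L + 1/L)/(3*L))
(1*(13*3))*s(3) = (1*(13*3))*((1/3)*(1 + 3*(5 + 3))/3**2) = (1*39)*((1/3)*(1/9)*(1 + 3*8)) = 39*((1/3)*(1/9)*(1 + 24)) = 39*((1/3)*(1/9)*25) = 39*(25/27) = 325/9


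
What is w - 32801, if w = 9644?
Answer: -23157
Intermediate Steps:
w - 32801 = 9644 - 32801 = -23157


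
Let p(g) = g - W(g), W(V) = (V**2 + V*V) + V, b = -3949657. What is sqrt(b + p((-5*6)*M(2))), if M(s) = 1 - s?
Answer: I*sqrt(3951457) ≈ 1987.8*I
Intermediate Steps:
W(V) = V + 2*V**2 (W(V) = (V**2 + V**2) + V = 2*V**2 + V = V + 2*V**2)
p(g) = g - g*(1 + 2*g)
sqrt(b + p((-5*6)*M(2))) = sqrt(-3949657 - 2*900*(1 - 1*2)**2) = sqrt(-3949657 - 2*900*(1 - 2)**2) = sqrt(-3949657 - 2*(-30*(-1))**2) = sqrt(-3949657 - 2*30**2) = sqrt(-3949657 - 2*900) = sqrt(-3949657 - 1800) = sqrt(-3951457) = I*sqrt(3951457)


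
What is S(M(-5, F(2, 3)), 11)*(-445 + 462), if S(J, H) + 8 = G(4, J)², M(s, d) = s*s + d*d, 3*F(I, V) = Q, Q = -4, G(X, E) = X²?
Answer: 4216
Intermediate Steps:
F(I, V) = -4/3 (F(I, V) = (⅓)*(-4) = -4/3)
M(s, d) = d² + s² (M(s, d) = s² + d² = d² + s²)
S(J, H) = 248 (S(J, H) = -8 + (4²)² = -8 + 16² = -8 + 256 = 248)
S(M(-5, F(2, 3)), 11)*(-445 + 462) = 248*(-445 + 462) = 248*17 = 4216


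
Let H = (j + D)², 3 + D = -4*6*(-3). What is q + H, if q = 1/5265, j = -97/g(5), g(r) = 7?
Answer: 784463989/257985 ≈ 3040.7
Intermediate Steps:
D = 69 (D = -3 - 4*6*(-3) = -3 - 24*(-3) = -3 + 72 = 69)
j = -97/7 ≈ -13.857
q = 1/5265 ≈ 0.00018993
H = 148996/49 (H = (-97/7 + 69)² = (386/7)² = 148996/49 ≈ 3040.7)
q + H = 1/5265 + 148996/49 = 784463989/257985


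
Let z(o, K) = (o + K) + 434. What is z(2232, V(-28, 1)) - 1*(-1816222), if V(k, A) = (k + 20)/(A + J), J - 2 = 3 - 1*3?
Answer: 5456656/3 ≈ 1.8189e+6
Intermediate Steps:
J = 2 (J = 2 + (3 - 1*3) = 2 + (3 - 3) = 2 + 0 = 2)
V(k, A) = (20 + k)/(2 + A) (V(k, A) = (k + 20)/(A + 2) = (20 + k)/(2 + A))
z(o, K) = 434 + K + o (z(o, K) = (K + o) + 434 = 434 + K + o)
z(2232, V(-28, 1)) - 1*(-1816222) = (434 + (20 - 28)/(2 + 1) + 2232) - 1*(-1816222) = (434 - 8/3 + 2232) + 1816222 = 7990/3 + 1816222 = 5456656/3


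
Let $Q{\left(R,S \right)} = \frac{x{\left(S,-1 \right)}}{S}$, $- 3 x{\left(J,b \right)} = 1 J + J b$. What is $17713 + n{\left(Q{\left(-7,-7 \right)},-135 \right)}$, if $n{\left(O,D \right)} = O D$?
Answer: $17713$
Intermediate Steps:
$x{\left(J,b \right)} = - \frac{J}{3} - \frac{J b}{3}$ ($x{\left(J,b \right)} = - \frac{1 J + J b}{3} = - \frac{J + J b}{3} = - \frac{J}{3} - \frac{J b}{3}$)
$Q{\left(R,S \right)} = 0$ ($Q{\left(R,S \right)} = \frac{\left(- \frac{1}{3}\right) S \left(1 - 1\right)}{S} = \frac{\left(- \frac{1}{3}\right) S 0}{S} = \frac{0}{S} = 0$)
$n{\left(O,D \right)} = D O$
$17713 + n{\left(Q{\left(-7,-7 \right)},-135 \right)} = 17713 - 0 = 17713 + 0 = 17713$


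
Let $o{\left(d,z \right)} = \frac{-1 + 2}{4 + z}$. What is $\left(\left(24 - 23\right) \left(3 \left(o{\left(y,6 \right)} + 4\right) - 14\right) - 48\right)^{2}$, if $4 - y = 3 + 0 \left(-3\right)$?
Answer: $\frac{247009}{100} \approx 2470.1$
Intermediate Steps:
$y = 1$ ($y = 4 - \left(3 + 0 \left(-3\right)\right) = 4 - \left(3 + 0\right) = 4 - 3 = 1$)
$o{\left(d,z \right)} = \frac{1}{4 + z}$ ($o{\left(d,z \right)} = 1 \frac{1}{4 + z} = \frac{1}{4 + z}$)
$\left(\left(24 - 23\right) \left(3 \left(o{\left(y,6 \right)} + 4\right) - 14\right) - 48\right)^{2} = \left(\left(24 - 23\right) \left(3 \left(\frac{1}{4 + 6} + 4\right) - 14\right) - 48\right)^{2} = \left(1 \left(3 \left(\frac{1}{10} + 4\right) - 14\right) - 48\right)^{2} = \left(1 \left(3 \cdot \frac{41}{10} - 14\right) - 48\right)^{2} = \left(1 \left(\frac{123}{10} - 14\right) - 48\right)^{2} = \left(1 \left(- \frac{17}{10}\right) - 48\right)^{2} = \left(- \frac{17}{10} - 48\right)^{2} = \left(- \frac{497}{10}\right)^{2} = \frac{247009}{100}$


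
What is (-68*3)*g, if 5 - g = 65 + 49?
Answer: 22236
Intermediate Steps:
g = -109 (g = 5 - (65 + 49) = 5 - 1*114 = 5 - 114 = -109)
(-68*3)*g = -68*3*(-109) = -204*(-109) = 22236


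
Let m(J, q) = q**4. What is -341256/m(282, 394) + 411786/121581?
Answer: 137823143865935/40692849479658 ≈ 3.3869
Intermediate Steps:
-341256/m(282, 394) + 411786/121581 = -341256/(394**4) + 411786/121581 = -341256/24098215696 + 411786*(1/121581) = -341256*1/24098215696 + 45754/13509 = -42657/3012276962 + 45754/13509 = 137823143865935/40692849479658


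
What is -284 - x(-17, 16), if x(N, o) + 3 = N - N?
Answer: -281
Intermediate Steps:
x(N, o) = -3 (x(N, o) = -3 + (N - N) = -3 + 0 = -3)
-284 - x(-17, 16) = -284 - 1*(-3) = -284 + 3 = -281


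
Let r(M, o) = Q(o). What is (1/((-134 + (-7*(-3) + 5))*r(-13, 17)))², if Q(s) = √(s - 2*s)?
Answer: -1/198288 ≈ -5.0432e-6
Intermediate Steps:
Q(s) = √(-s)
r(M, o) = √(-o)
(1/((-134 + (-7*(-3) + 5))*r(-13, 17)))² = (1/((-134 + (-7*(-3) + 5))*(√(-1*17))))² = (1/((-134 + (21 + 5))*(√(-17))))² = (1/((-134 + 26)*((I*√17))))² = ((-I*√17/17)/(-108))² = (-(-1)*I*√17/1836)² = (I*√17/1836)² = -1/198288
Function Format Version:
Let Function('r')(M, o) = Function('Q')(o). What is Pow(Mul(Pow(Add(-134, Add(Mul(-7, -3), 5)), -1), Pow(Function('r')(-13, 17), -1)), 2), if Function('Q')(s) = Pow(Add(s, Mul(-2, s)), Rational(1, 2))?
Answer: Rational(-1, 198288) ≈ -5.0432e-6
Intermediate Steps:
Function('Q')(s) = Pow(Mul(-1, s), Rational(1, 2))
Function('r')(M, o) = Pow(Mul(-1, o), Rational(1, 2))
Pow(Mul(Pow(Add(-134, Add(Mul(-7, -3), 5)), -1), Pow(Function('r')(-13, 17), -1)), 2) = Pow(Mul(Pow(Add(-134, Add(Mul(-7, -3), 5)), -1), Pow(Pow(Mul(-1, 17), Rational(1, 2)), -1)), 2) = Pow(Mul(Pow(Add(-134, Add(21, 5)), -1), Pow(Pow(-17, Rational(1, 2)), -1)), 2) = Pow(Mul(Pow(Add(-134, 26), -1), Pow(Mul(I, Pow(17, Rational(1, 2))), -1)), 2) = Pow(Mul(Pow(-108, -1), Mul(Rational(-1, 17), I, Pow(17, Rational(1, 2)))), 2) = Pow(Mul(Rational(-1, 108), Mul(Rational(-1, 17), I, Pow(17, Rational(1, 2)))), 2) = Pow(Mul(Rational(1, 1836), I, Pow(17, Rational(1, 2))), 2) = Rational(-1, 198288)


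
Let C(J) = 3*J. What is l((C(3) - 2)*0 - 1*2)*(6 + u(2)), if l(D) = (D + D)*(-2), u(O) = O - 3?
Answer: 40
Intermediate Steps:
u(O) = -3 + O
l(D) = -4*D (l(D) = (2*D)*(-2) = -4*D)
l((C(3) - 2)*0 - 1*2)*(6 + u(2)) = (-4*((3*3 - 2)*0 - 1*2))*(6 + (-3 + 2)) = (-4*((9 - 2)*0 - 2))*(6 - 1) = -4*(7*0 - 2)*5 = -4*(0 - 2)*5 = -4*(-2)*5 = 8*5 = 40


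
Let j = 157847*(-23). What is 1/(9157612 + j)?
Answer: 1/5527131 ≈ 1.8093e-7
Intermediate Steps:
j = -3630481
1/(9157612 + j) = 1/(9157612 - 3630481) = 1/5527131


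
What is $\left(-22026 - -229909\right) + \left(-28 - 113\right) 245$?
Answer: $173338$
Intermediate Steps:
$\left(-22026 - -229909\right) + \left(-28 - 113\right) 245 = \left(-22026 + 229909\right) - 34545 = 207883 - 34545 = 173338$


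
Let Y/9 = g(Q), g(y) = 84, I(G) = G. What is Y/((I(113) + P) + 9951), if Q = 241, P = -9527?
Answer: 252/179 ≈ 1.4078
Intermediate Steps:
Y = 756 (Y = 9*84 = 756)
Y/((I(113) + P) + 9951) = 756/((113 - 9527) + 9951) = 756/(-9414 + 9951) = 756/537 = 756*(1/537) = 252/179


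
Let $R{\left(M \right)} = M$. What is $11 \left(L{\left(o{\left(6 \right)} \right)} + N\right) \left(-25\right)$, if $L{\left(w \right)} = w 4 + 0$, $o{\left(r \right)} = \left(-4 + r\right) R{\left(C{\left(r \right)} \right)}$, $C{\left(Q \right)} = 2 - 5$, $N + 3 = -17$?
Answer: $12100$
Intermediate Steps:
$N = -20$ ($N = -3 - 17 = -20$)
$C{\left(Q \right)} = -3$ ($C{\left(Q \right)} = 2 - 5 = -3$)
$o{\left(r \right)} = 12 - 3 r$ ($o{\left(r \right)} = \left(-4 + r\right) \left(-3\right) = 12 - 3 r$)
$L{\left(w \right)} = 4 w$ ($L{\left(w \right)} = 4 w + 0 = 4 w$)
$11 \left(L{\left(o{\left(6 \right)} \right)} + N\right) \left(-25\right) = 11 \left(4 \left(12 - 18\right) - 20\right) \left(-25\right) = 11 \left(4 \left(-6\right) - 20\right) \left(-25\right) = 11 \left(-24 - 20\right) \left(-25\right) = 11 \left(-44\right) \left(-25\right) = \left(-484\right) \left(-25\right) = 12100$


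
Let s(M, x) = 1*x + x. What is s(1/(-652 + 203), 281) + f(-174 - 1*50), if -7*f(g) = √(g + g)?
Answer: 562 - 8*I*√7/7 ≈ 562.0 - 3.0237*I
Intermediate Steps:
s(M, x) = 2*x (s(M, x) = x + x = 2*x)
f(g) = -√2*√g/7 (f(g) = -√(g + g)/7 = -√2*√g/7)
s(1/(-652 + 203), 281) + f(-174 - 1*50) = 2*281 - √2*√(-174 - 1*50)/7 = 562 - √2*√(-174 - 50)/7 = 562 - √2*√(-224)/7 = 562 - √2*4*I*√14/7 = 562 - 8*I*√7/7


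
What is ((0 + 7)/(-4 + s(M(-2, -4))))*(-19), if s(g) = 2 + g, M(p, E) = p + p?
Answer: 133/6 ≈ 22.167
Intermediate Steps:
M(p, E) = 2*p
((0 + 7)/(-4 + s(M(-2, -4))))*(-19) = ((0 + 7)/(-4 + (2 + 2*(-2))))*(-19) = (7/(-4 + (2 - 4)))*(-19) = (7/(-4 - 2))*(-19) = (7/(-6))*(-19) = (7*(-⅙))*(-19) = -7/6*(-19) = 133/6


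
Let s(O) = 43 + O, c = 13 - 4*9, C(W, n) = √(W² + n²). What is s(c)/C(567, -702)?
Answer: 20*√1117/30159 ≈ 0.022164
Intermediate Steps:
c = -23 (c = 13 - 36 = -23)
s(c)/C(567, -702) = (43 - 23)/(√(567² + (-702)²)) = 20/(√(321489 + 492804)) = 20/(√814293) = 20/((27*√1117)) = 20*(√1117/30159) = 20*√1117/30159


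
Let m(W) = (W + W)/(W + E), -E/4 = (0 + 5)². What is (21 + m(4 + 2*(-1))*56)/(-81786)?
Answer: -131/572502 ≈ -0.00022882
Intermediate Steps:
E = -100 (E = -4*(0 + 5)² = -4*5² = -4*25 = -100)
m(W) = 2*W/(-100 + W) (m(W) = (W + W)/(W - 100) = (2*W)/(-100 + W) = 2*W/(-100 + W))
(21 + m(4 + 2*(-1))*56)/(-81786) = (21 + (2*(4 + 2*(-1))/(-100 + (4 + 2*(-1))))*56)/(-81786) = (21 + (2*(4 - 2)/(-100 + (4 - 2)))*56)*(-1/81786) = (21 + (2*2/(-100 + 2))*56)*(-1/81786) = (21 + (2*2/(-98))*56)*(-1/81786) = (21 + (2*2*(-1/98))*56)*(-1/81786) = (21 - 2/49*56)*(-1/81786) = (21 - 16/7)*(-1/81786) = (131/7)*(-1/81786) = -131/572502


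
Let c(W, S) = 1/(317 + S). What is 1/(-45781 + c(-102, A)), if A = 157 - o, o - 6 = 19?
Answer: -449/20555668 ≈ -2.1843e-5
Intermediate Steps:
o = 25 (o = 6 + 19 = 25)
A = 132 (A = 157 - 1*25 = 157 - 25 = 132)
1/(-45781 + c(-102, A)) = 1/(-45781 + 1/(317 + 132)) = 1/(-45781 + 1/449) = 1/(-20555668/449) = -449/20555668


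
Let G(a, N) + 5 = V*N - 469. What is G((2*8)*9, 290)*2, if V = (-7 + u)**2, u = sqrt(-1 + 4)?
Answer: 29212 - 8120*sqrt(3) ≈ 15148.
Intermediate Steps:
u = sqrt(3) ≈ 1.7320
V = (-7 + sqrt(3))**2 ≈ 27.751
G(a, N) = -474 + N*(7 - sqrt(3))**2 (G(a, N) = -5 + ((7 - sqrt(3))**2*N - 469) = -5 + (N*(7 - sqrt(3))**2 - 469) = -5 + (-469 + N*(7 - sqrt(3))**2) = -474 + N*(7 - sqrt(3))**2)
G((2*8)*9, 290)*2 = (-474 + 290*(7 - sqrt(3))**2)*2 = -948 + 580*(7 - sqrt(3))**2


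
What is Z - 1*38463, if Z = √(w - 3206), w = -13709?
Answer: -38463 + I*√16915 ≈ -38463.0 + 130.06*I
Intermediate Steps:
Z = I*√16915 (Z = √(-13709 - 3206) = √(-16915) = I*√16915 ≈ 130.06*I)
Z - 1*38463 = I*√16915 - 1*38463 = I*√16915 - 38463 = -38463 + I*√16915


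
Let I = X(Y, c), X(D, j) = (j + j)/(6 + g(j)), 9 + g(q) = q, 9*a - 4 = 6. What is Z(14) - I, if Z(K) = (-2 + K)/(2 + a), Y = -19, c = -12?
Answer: 79/35 ≈ 2.2571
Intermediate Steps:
a = 10/9 (a = 4/9 + (1/9)*6 = 4/9 + 2/3 = 10/9 ≈ 1.1111)
g(q) = -9 + q
X(D, j) = 2*j/(-3 + j) (X(D, j) = (j + j)/(6 + (-9 + j)) = (2*j)/(-3 + j) = 2*j/(-3 + j))
Z(K) = -9/14 + 9*K/28 (Z(K) = (-2 + K)/(2 + 10/9) = (-2 + K)/(28/9) = (-2 + K)*(9/28) = -9/14 + 9*K/28)
I = 8/5 (I = 2*(-12)/(-3 - 12) = 2*(-12)/(-15) = 2*(-12)*(-1/15) = 8/5 ≈ 1.6000)
Z(14) - I = (-9/14 + (9/28)*14) - 1*8/5 = (-9/14 + 9/2) - 8/5 = 27/7 - 8/5 = 79/35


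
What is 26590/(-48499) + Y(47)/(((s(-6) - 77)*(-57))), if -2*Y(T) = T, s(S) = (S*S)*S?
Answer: -890438633/1619963598 ≈ -0.54967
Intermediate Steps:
s(S) = S³ (s(S) = S²*S = S³)
Y(T) = -T/2
26590/(-48499) + Y(47)/(((s(-6) - 77)*(-57))) = 26590/(-48499) + (-½*47)/((((-6)³ - 77)*(-57))) = 26590*(-1/48499) - 47*(-1/(57*(-216 - 77)))/2 = -26590/48499 - 47/(2*((-293*(-57)))) = -26590/48499 - 47/2/16701 = -26590/48499 - 47/2*1/16701 = -26590/48499 - 47/33402 = -890438633/1619963598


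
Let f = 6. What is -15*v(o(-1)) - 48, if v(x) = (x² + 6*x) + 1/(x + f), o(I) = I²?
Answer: -1086/7 ≈ -155.14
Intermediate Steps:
v(x) = x² + 1/(6 + x) + 6*x (v(x) = (x² + 6*x) + 1/(x + 6) = (x² + 6*x) + 1/(6 + x) = x² + 1/(6 + x) + 6*x)
-15*v(o(-1)) - 48 = -15*(1 + ((-1)²)³ + 12*((-1)²)² + 36*(-1)²)/(6 + (-1)²) - 48 = -15*(1 + 1³ + 12*1² + 36*1)/(6 + 1) - 48 = -15*(1 + 1 + 12*1 + 36)/7 - 48 = -15*(1 + 1 + 12 + 36)/7 - 48 = -15*50/7 - 48 = -750/7 - 48 = -1086/7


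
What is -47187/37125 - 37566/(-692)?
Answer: 75665797/1427250 ≈ 53.015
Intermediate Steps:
-47187/37125 - 37566/(-692) = -47187*1/37125 - 37566*(-1/692) = -5243/4125 + 18783/346 = 75665797/1427250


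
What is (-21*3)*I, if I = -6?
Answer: 378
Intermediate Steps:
(-21*3)*I = -21*3*(-6) = -63*(-6) = 378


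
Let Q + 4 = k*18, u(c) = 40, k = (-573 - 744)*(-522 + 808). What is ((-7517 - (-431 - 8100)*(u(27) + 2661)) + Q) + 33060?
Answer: 16287854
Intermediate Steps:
k = -376662 (k = -1317*286 = -376662)
Q = -6779920 (Q = -4 - 376662*18 = -4 - 6779916 = -6779920)
((-7517 - (-431 - 8100)*(u(27) + 2661)) + Q) + 33060 = ((-7517 - (-431 - 8100)*(40 + 2661)) - 6779920) + 33060 = ((-7517 - (-8531)*2701) - 6779920) + 33060 = ((-7517 - 1*(-23042231)) - 6779920) + 33060 = ((-7517 + 23042231) - 6779920) + 33060 = (23034714 - 6779920) + 33060 = 16254794 + 33060 = 16287854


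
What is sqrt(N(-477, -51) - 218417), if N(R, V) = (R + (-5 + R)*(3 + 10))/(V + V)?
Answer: I*sqrt(2271722682)/102 ≈ 467.28*I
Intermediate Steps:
N(R, V) = (-65 + 14*R)/(2*V) (N(R, V) = (R + (-5 + R)*13)/((2*V)) = (R + (-65 + 13*R))*(1/(2*V)) = (-65 + 14*R)*(1/(2*V)) = (-65 + 14*R)/(2*V))
sqrt(N(-477, -51) - 218417) = sqrt((1/2)*(-65 + 14*(-477))/(-51) - 218417) = sqrt((1/2)*(-1/51)*(-65 - 6678) - 218417) = sqrt((1/2)*(-1/51)*(-6743) - 218417) = sqrt(6743/102 - 218417) = sqrt(-22271791/102) = I*sqrt(2271722682)/102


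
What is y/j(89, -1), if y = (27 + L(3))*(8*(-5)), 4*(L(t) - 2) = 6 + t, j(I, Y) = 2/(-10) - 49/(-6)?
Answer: -37500/239 ≈ -156.90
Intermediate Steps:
j(I, Y) = 239/30 (j(I, Y) = 2*(-1/10) - 49*(-1/6) = -1/5 + 49/6 = 239/30)
L(t) = 7/2 + t/4 (L(t) = 2 + (6 + t)/4 = 2 + (3/2 + t/4) = 7/2 + t/4)
y = -1250 (y = (27 + (7/2 + (1/4)*3))*(8*(-5)) = (27 + (7/2 + 3/4))*(-40) = (27 + 17/4)*(-40) = (125/4)*(-40) = -1250)
y/j(89, -1) = -1250/239/30 = -1250*30/239 = -37500/239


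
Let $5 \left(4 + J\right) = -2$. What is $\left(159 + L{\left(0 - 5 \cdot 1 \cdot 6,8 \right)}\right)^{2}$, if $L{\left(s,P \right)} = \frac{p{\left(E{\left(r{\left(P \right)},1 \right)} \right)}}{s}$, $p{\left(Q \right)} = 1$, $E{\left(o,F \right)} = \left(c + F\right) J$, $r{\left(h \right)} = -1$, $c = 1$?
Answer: $\frac{22743361}{900} \approx 25270.0$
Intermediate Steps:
$J = - \frac{22}{5}$ ($J = -4 + \frac{1}{5} \left(-2\right) = -4 - \frac{2}{5} = - \frac{22}{5} \approx -4.4$)
$E{\left(o,F \right)} = - \frac{22}{5} - \frac{22 F}{5}$ ($E{\left(o,F \right)} = \left(1 + F\right) \left(- \frac{22}{5}\right) = - \frac{22}{5} - \frac{22 F}{5}$)
$L{\left(s,P \right)} = \frac{1}{s}$ ($L{\left(s,P \right)} = 1 \frac{1}{s} = \frac{1}{s}$)
$\left(159 + L{\left(0 - 5 \cdot 1 \cdot 6,8 \right)}\right)^{2} = \left(159 + \frac{1}{0 - 5 \cdot 1 \cdot 6}\right)^{2} = \left(159 + \frac{1}{0 - 30}\right)^{2} = \left(159 + \frac{1}{-30}\right)^{2} = \left(159 - \frac{1}{30}\right)^{2} = \left(\frac{4769}{30}\right)^{2} = \frac{22743361}{900}$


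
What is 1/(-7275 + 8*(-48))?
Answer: -1/7659 ≈ -0.00013057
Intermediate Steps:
1/(-7275 + 8*(-48)) = 1/(-7275 - 384) = 1/(-7659) = -1/7659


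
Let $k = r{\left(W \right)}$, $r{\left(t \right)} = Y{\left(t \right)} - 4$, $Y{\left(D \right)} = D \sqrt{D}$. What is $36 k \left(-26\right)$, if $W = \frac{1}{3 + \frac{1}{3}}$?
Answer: $3744 - \frac{702 \sqrt{30}}{25} \approx 3590.2$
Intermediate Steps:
$W = \frac{3}{10}$ ($W = \frac{1}{3 + \frac{1}{3}} = \frac{1}{\frac{10}{3}} = \frac{3}{10} \approx 0.3$)
$Y{\left(D \right)} = D^{\frac{3}{2}}$
$r{\left(t \right)} = -4 + t^{\frac{3}{2}}$ ($r{\left(t \right)} = t^{\frac{3}{2}} - 4 = -4 + t^{\frac{3}{2}}$)
$k = -4 + \frac{3 \sqrt{30}}{100}$ ($k = -4 + \left(\frac{3}{10}\right)^{\frac{3}{2}} = -4 + \frac{3 \sqrt{30}}{100} \approx -3.8357$)
$36 k \left(-26\right) = 36 \left(-4 + \frac{3 \sqrt{30}}{100}\right) \left(-26\right) = \left(-144 + \frac{27 \sqrt{30}}{25}\right) \left(-26\right) = 3744 - \frac{702 \sqrt{30}}{25}$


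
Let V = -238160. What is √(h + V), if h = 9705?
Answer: I*√228455 ≈ 477.97*I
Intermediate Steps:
√(h + V) = √(9705 - 238160) = √(-228455) = I*√228455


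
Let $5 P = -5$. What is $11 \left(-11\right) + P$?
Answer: $-122$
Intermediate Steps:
$P = -1$ ($P = \frac{1}{5} \left(-5\right) = -1$)
$11 \left(-11\right) + P = 11 \left(-11\right) - 1 = -121 - 1 = -122$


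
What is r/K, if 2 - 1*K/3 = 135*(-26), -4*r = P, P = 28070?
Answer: -14035/21072 ≈ -0.66605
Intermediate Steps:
r = -14035/2 (r = -¼*28070 = -14035/2 ≈ -7017.5)
K = 10536 (K = 6 - 405*(-26) = 6 - 3*(-3510) = 6 + 10530 = 10536)
r/K = -14035/2/10536 = -14035/2*1/10536 = -14035/21072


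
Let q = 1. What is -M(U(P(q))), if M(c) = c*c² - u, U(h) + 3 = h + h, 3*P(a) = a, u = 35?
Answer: 1288/27 ≈ 47.704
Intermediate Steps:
P(a) = a/3
U(h) = -3 + 2*h (U(h) = -3 + (h + h) = -3 + 2*h)
M(c) = -35 + c³ (M(c) = c*c² - 1*35 = c³ - 35 = -35 + c³)
-M(U(P(q))) = -(-35 + (-3 + 2*((⅓)*1))³) = -(-35 + (-3 + 2*(⅓))³) = -(-35 + (-3 + ⅔)³) = -(-35 + (-7/3)³) = -(-35 - 343/27) = -1*(-1288/27) = 1288/27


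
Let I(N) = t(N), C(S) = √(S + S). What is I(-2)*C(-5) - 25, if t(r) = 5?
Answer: -25 + 5*I*√10 ≈ -25.0 + 15.811*I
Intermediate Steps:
C(S) = √2*√S (C(S) = √(2*S) = √2*√S)
I(N) = 5
I(-2)*C(-5) - 25 = 5*(√2*√(-5)) - 25 = 5*(√2*(I*√5)) - 25 = 5*(I*√10) - 25 = 5*I*√10 - 25 = -25 + 5*I*√10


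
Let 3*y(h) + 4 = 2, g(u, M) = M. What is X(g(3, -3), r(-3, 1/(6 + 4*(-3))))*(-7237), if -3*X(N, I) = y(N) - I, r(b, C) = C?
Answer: -7237/6 ≈ -1206.2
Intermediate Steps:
y(h) = -⅔ (y(h) = -4/3 + (⅓)*2 = -4/3 + ⅔ = -⅔)
X(N, I) = 2/9 + I/3 (X(N, I) = -(-⅔ - I)/3 = 2/9 + I/3)
X(g(3, -3), r(-3, 1/(6 + 4*(-3))))*(-7237) = (2/9 + 1/(3*(6 + 4*(-3))))*(-7237) = (2/9 + 1/(3*(6 - 12)))*(-7237) = (2/9 + (⅓)/(-6))*(-7237) = (2/9 + (⅓)*(-⅙))*(-7237) = (2/9 - 1/18)*(-7237) = (⅙)*(-7237) = -7237/6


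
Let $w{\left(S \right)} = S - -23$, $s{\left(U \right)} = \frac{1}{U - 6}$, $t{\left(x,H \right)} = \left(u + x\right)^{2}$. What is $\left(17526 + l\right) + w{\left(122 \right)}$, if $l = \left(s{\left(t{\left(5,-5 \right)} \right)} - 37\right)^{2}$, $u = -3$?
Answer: $\frac{76309}{4} \approx 19077.0$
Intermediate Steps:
$t{\left(x,H \right)} = \left(-3 + x\right)^{2}$
$s{\left(U \right)} = \frac{1}{-6 + U}$
$w{\left(S \right)} = 23 + S$ ($w{\left(S \right)} = S + 23 = 23 + S$)
$l = \frac{5625}{4}$ ($l = \left(\frac{1}{-6 + \left(-3 + 5\right)^{2}} - 37\right)^{2} = \left(\frac{1}{-6 + 2^{2}} - 37\right)^{2} = \left(\frac{1}{-6 + 4} - 37\right)^{2} = \left(\frac{1}{-2} - 37\right)^{2} = \left(- \frac{1}{2} - 37\right)^{2} = \left(- \frac{75}{2}\right)^{2} = \frac{5625}{4} \approx 1406.3$)
$\left(17526 + l\right) + w{\left(122 \right)} = \left(17526 + \frac{5625}{4}\right) + \left(23 + 122\right) = \frac{75729}{4} + 145 = \frac{76309}{4}$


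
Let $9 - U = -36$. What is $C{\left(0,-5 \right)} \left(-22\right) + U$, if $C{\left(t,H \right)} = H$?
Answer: $155$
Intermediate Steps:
$U = 45$ ($U = 9 - -36 = 9 + 36 = 45$)
$C{\left(0,-5 \right)} \left(-22\right) + U = \left(-5\right) \left(-22\right) + 45 = 110 + 45 = 155$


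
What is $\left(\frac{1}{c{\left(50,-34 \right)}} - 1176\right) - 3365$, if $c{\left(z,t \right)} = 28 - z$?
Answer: $- \frac{99903}{22} \approx -4541.0$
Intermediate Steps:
$\left(\frac{1}{c{\left(50,-34 \right)}} - 1176\right) - 3365 = \left(\frac{1}{28 - 50} - 1176\right) - 3365 = \left(\frac{1}{-22} - 1176\right) - 3365 = \left(- \frac{1}{22} - 1176\right) - 3365 = - \frac{25873}{22} - 3365 = - \frac{99903}{22}$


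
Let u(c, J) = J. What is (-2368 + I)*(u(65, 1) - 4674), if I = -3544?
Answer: 27626776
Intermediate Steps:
(-2368 + I)*(u(65, 1) - 4674) = (-2368 - 3544)*(1 - 4674) = -5912*(-4673) = 27626776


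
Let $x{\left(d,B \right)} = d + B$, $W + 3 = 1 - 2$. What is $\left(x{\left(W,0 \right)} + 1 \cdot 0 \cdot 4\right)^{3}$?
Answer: $-64$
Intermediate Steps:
$W = -4$ ($W = -3 + \left(1 - 2\right) = -3 - 1 = -4$)
$x{\left(d,B \right)} = B + d$
$\left(x{\left(W,0 \right)} + 1 \cdot 0 \cdot 4\right)^{3} = \left(\left(0 - 4\right) + 1 \cdot 0 \cdot 4\right)^{3} = \left(-4 + 0 \cdot 4\right)^{3} = \left(-4 + 0\right)^{3} = \left(-4\right)^{3} = -64$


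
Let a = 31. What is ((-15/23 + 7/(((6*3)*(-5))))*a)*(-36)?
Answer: 93682/115 ≈ 814.63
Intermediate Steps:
((-15/23 + 7/(((6*3)*(-5))))*a)*(-36) = ((-15/23 + 7/(((6*3)*(-5))))*31)*(-36) = ((-15*1/23 + 7/((18*(-5))))*31)*(-36) = ((-15/23 + 7/(-90))*31)*(-36) = ((-15/23 + 7*(-1/90))*31)*(-36) = ((-15/23 - 7/90)*31)*(-36) = -1511/2070*31*(-36) = -46841/2070*(-36) = 93682/115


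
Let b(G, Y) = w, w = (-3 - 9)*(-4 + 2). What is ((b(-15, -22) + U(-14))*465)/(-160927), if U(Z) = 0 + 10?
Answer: -15810/160927 ≈ -0.098243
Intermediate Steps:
U(Z) = 10
w = 24 (w = -12*(-2) = 24)
b(G, Y) = 24
((b(-15, -22) + U(-14))*465)/(-160927) = ((24 + 10)*465)/(-160927) = (34*465)*(-1/160927) = 15810*(-1/160927) = -15810/160927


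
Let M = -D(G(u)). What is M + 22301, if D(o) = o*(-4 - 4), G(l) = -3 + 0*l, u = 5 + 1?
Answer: 22277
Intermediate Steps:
u = 6
G(l) = -3 (G(l) = -3 + 0 = -3)
D(o) = -8*o (D(o) = o*(-8) = -8*o)
M = -24 (M = -(-8)*(-3) = -1*24 = -24)
M + 22301 = -24 + 22301 = 22277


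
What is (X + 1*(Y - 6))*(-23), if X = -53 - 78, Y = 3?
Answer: 3082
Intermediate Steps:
X = -131
(X + 1*(Y - 6))*(-23) = (-131 + 1*(3 - 6))*(-23) = (-131 + 1*(-3))*(-23) = (-131 - 3)*(-23) = -134*(-23) = 3082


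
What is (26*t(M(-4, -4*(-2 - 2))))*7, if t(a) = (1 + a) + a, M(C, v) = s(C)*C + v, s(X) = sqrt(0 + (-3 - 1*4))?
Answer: 6006 - 1456*I*sqrt(7) ≈ 6006.0 - 3852.2*I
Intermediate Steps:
s(X) = I*sqrt(7) (s(X) = sqrt(0 + (-3 - 4)) = sqrt(0 - 7) = sqrt(-7) = I*sqrt(7))
M(C, v) = v + I*C*sqrt(7) (M(C, v) = (I*sqrt(7))*C + v = I*C*sqrt(7) + v = v + I*C*sqrt(7))
t(a) = 1 + 2*a
(26*t(M(-4, -4*(-2 - 2))))*7 = (26*(1 + 2*(-4*(-2 - 2) + I*(-4)*sqrt(7))))*7 = (26*(1 + 2*(-4*(-4) - 4*I*sqrt(7))))*7 = (26*(1 + 2*(16 - 4*I*sqrt(7))))*7 = (26*(1 + (32 - 8*I*sqrt(7))))*7 = (26*(33 - 8*I*sqrt(7)))*7 = (858 - 208*I*sqrt(7))*7 = 6006 - 1456*I*sqrt(7)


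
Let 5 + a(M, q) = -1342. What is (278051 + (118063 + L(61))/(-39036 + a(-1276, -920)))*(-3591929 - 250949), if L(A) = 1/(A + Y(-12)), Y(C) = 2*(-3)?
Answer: -339031241877843346/317295 ≈ -1.0685e+12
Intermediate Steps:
Y(C) = -6
a(M, q) = -1347 (a(M, q) = -5 - 1342 = -1347)
L(A) = 1/(-6 + A) (L(A) = 1/(A - 6) = 1/(-6 + A))
(278051 + (118063 + L(61))/(-39036 + a(-1276, -920)))*(-3591929 - 250949) = (278051 + (118063 + 1/(-6 + 61))/(-39036 - 1347))*(-3591929 - 250949) = (278051 + (118063 + 1/55)/(-40383))*(-3842878) = (278051 + (118063 + 1/55)*(-1/40383))*(-3842878) = (278051 + (6493466/55)*(-1/40383))*(-3842878) = (278051 - 927638/317295)*(-3842878) = (88223264407/317295)*(-3842878) = -339031241877843346/317295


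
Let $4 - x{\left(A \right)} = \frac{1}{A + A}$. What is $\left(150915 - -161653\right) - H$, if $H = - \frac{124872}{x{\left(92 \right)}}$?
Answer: $\frac{84237976}{245} \approx 3.4383 \cdot 10^{5}$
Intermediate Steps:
$x{\left(A \right)} = 4 - \frac{1}{2 A}$ ($x{\left(A \right)} = 4 - \frac{1}{A + A} = 4 - \frac{1}{2 A}$)
$H = - \frac{7658816}{245}$ ($H = - \frac{124872}{4 - \frac{1}{2 \cdot 92}} = - \frac{124872}{4 - \frac{1}{184}} = - \frac{124872}{\frac{735}{184}} = \left(-124872\right) \frac{184}{735} = - \frac{7658816}{245} \approx -31260.0$)
$\left(150915 - -161653\right) - H = \left(150915 - -161653\right) - - \frac{7658816}{245} = \left(150915 + 161653\right) + \frac{7658816}{245} = 312568 + \frac{7658816}{245} = \frac{84237976}{245}$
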